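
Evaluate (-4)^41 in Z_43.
Using repeated squaring. (-4) ≡ 39 (mod 43). 41 = 32 + 8 + 1 (binary 101001). Repeated squaring mod 43: 39^1 ≡ 39; 39^2 ≡ 39² = 1521 ≡ 16; 39^4 ≡ 16² = 256 ≡ 41; 39^8 ≡ 41² = 1681 ≡ 4; 39^16 ≡ 4² = 16 ≡ 16; 39^32 ≡ 16² = 256 ≡ 41. Multiply: (-4)^41 ≡ 39^32 × 39^8 × 39^1 ≡ 41 × 4 × 39 (mod 43): 41 × 4 = 164 ≡ 35; 35 × 39 = 1365 ≡ 32. So (-4)^41 ≡ 32 (mod 43).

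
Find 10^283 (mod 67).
Using Fermat: 10^{66} ≡ 1 (mod 67). 283 ≡ 19 (mod 66). So 10^{283} ≡ 10^{19} ≡ 6 (mod 67)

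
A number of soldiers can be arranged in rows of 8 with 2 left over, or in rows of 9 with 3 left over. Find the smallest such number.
M = 8 × 9 = 72. M₁ = 9, y₁ ≡ 1 (mod 8). M₂ = 8, y₂ ≡ 8 (mod 9). t = 2×9×1 + 3×8×8 ≡ 66 (mod 72). The smallest positive such number is 66.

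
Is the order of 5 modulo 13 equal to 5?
No, the actual order is 4, not 5.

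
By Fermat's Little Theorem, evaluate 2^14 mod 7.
By Fermat: 2^{6} ≡ 1 (mod 7). 14 = 2×6 + 2. So 2^{14} ≡ 2^{2} ≡ 4 (mod 7)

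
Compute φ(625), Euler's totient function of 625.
500

Prime factorization: 625 = 5^4
Using the formula φ(n) = n × Π(1 - 1/p) for each prime factor p:
φ(625) = 625 × (1 - 1/5)
φ(625) = 500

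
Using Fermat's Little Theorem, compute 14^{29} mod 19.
13

By Fermat's Little Theorem, a^(p-1) ≡ 1 (mod p) for prime p and gcd(a, p) = 1
Here p = 19, so 14^18 ≡ 1 (mod 19)
We can reduce the exponent: 29 mod 18 = 11
So 14^29 ≡ 14^11 (mod 19)
Computing: 14^11 mod 19 = 13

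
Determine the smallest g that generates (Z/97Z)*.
5

A primitive root g modulo p has order p-1 = 96
Prime divisors of 96: [2, 3]
g is a primitive root iff g^(96/q) ≢ 1 (mod 97) for each prime divisor q
Testing small values:
  g = 2: 2^48 ≡ 1, 2^32 ≡ 35 (mod 97) → 2^48 ≡ 1, not primitive root
  g = 3: 3^48 ≡ 1, 3^32 ≡ 35 (mod 97) → 3^48 ≡ 1, not primitive root
  g = 4: 4^48 ≡ 1, 4^32 ≡ 61 (mod 97) → 4^48 ≡ 1, not primitive root
  g = 5: 5^48 ≡ 96, 5^32 ≡ 35 (mod 97) → none is 1, primitive root!
The smallest primitive root is 5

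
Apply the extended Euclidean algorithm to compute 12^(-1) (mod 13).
Extended GCD: 12(-1) + 13(1) = 1. So 12^(-1) ≡ 12 ≡ 12 (mod 13). Verify: 12 × 12 = 144 ≡ 1 (mod 13)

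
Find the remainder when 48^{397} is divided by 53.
By Fermat: 48^{52} ≡ 1 (mod 53). 397 = 7×52 + 33. So 48^{397} ≡ 48^{33} ≡ 3 (mod 53)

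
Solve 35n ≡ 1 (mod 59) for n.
27

Using Extended Euclidean Algorithm:
gcd(35, 59) = 1
Bezout coefficients: 35 × 27 + 59 × -16 = 1
So 35 × 27 ≡ 1 (mod 59)
The inverse is 27 mod 59 = 27
Verification: 35 × 27 = 945 = 16 × 59 + 1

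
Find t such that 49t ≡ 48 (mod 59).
7

Since gcd(49, 59) = 1 divides 48, a solution exists.
Multiply both sides by the inverse of 49 mod 59:
  49^(-1) mod 59 = 53
  x ≡ 53 × 48 ≡ 2544 ≡ 7 (mod 59)
Verification: 49 × 7 = 343 = 5 × 59 + 48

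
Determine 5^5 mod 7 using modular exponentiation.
5 = 4 + 1 (binary 101). Repeated squaring mod 7: 5^1 ≡ 5; 5^2 ≡ 5² = 25 ≡ 4; 5^4 ≡ 4² = 16 ≡ 2. Multiply: 5^5 = 5^4 × 5^1 ≡ 2 × 5 (mod 7): 2 × 5 = 10 ≡ 3. So 5^5 ≡ 3 (mod 7).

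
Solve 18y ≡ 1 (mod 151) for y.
18^(-1) ≡ 42 (mod 151). Verification: 18 × 42 = 756 ≡ 1 (mod 151)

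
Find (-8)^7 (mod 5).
(-8) ≡ 2 (mod 5). 7 = 4 + 2 + 1 (binary 111). Repeated squaring mod 5: 2^1 ≡ 2; 2^2 ≡ 2² = 4 ≡ 4; 2^4 ≡ 4² = 16 ≡ 1. Multiply: (-8)^7 ≡ 2^4 × 2^2 × 2^1 ≡ 1 × 4 × 2 (mod 5): 1 × 4 = 4 ≡ 4; 4 × 2 = 8 ≡ 3. So (-8)^7 ≡ 3 (mod 5).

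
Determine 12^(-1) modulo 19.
12^(-1) ≡ 8 (mod 19). Verification: 12 × 8 = 96 ≡ 1 (mod 19)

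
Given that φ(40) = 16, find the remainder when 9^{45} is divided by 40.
By Euler: 9^{16} ≡ 1 (mod 40) since gcd(9, 40) = 1. 45 = 2×16 + 13. So 9^{45} ≡ 9^{13} ≡ 9 (mod 40)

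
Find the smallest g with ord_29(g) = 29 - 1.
p - 1 = 28 has prime divisors 2, 7. h is a primitive root mod 29 iff h^(28/q) ≢ 1 (mod 29) for each such q.
h = 2: 2^14 ≡ 28, 2^4 ≡ 16 (mod 29); none is 1, so 2 has order 28 and is a primitive root.
The smallest primitive root mod 29 is g = 2.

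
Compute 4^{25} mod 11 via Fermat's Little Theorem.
1

By Fermat's Little Theorem, a^(p-1) ≡ 1 (mod p) for prime p and gcd(a, p) = 1
Here p = 11, so 4^10 ≡ 1 (mod 11)
We can reduce the exponent: 25 mod 10 = 5
So 4^25 ≡ 4^5 (mod 11)
Computing: 4^5 mod 11 = 1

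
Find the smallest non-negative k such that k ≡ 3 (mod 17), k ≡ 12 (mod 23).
173

Using the Chinese Remainder Theorem:
M = product of moduli = 391
For equation 1: M_1 = 23, 23 ≡ 6 (mod 17), inverse of 23 mod 17 is 3 (check: 6 × 3 = 18 ≡ 1 (mod 17))
For equation 2: M_2 = 17, 17 ≡ 17 (mod 23), inverse of 17 mod 23 is 19 (check: 17 × 19 = 323 ≡ 1 (mod 23))
Combine: k ≡ Σ r_i×M_i×(M_i⁻¹ mod m_i) = 3×23×3 + 12×17×19 = 207 + 3876 = 4083
4083 mod 391 = 173
k ≡ 173 (mod 391)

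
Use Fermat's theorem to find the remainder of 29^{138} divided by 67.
1

By Fermat's Little Theorem, a^(p-1) ≡ 1 (mod p) for prime p and gcd(a, p) = 1
Here p = 67, so 29^66 ≡ 1 (mod 67)
We can reduce the exponent: 138 mod 66 = 6
So 29^138 ≡ 29^6 (mod 67)
Computing: 29^6 mod 67 = 1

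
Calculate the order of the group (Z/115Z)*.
88

Prime factorization: 115 = 5 × 23
Using the formula φ(n) = n × Π(1 - 1/p) for each prime factor p:
φ(115) = 115 × (1 - 1/5) × (1 - 1/23)
φ(115) = 88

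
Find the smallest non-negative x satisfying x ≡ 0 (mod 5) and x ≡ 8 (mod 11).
M = 5 × 11 = 55. M₁ = 11, y₁ ≡ 1 (mod 5). M₂ = 5, y₂ ≡ 9 (mod 11). x = 0×11×1 + 8×5×9 ≡ 30 (mod 55)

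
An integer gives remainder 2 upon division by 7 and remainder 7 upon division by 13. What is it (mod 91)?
M = 7 × 13 = 91. M₁ = 13, y₁ ≡ 6 (mod 7). M₂ = 7, y₂ ≡ 2 (mod 13). m = 2×13×6 + 7×7×2 ≡ 72 (mod 91). The smallest positive such number is 72.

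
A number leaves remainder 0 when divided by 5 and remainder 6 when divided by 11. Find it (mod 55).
M = 5 × 11 = 55. M₁ = 11, y₁ ≡ 1 (mod 5). M₂ = 5, y₂ ≡ 9 (mod 11). y = 0×11×1 + 6×5×9 ≡ 50 (mod 55)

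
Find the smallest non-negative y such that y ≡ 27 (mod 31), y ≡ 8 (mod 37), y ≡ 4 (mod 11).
5669

Using the Chinese Remainder Theorem:
M = product of moduli = 12617
For equation 1: M_1 = 407, 407 ≡ 4 (mod 31), inverse of 407 mod 31 is 8 (check: 4 × 8 = 32 ≡ 1 (mod 31))
For equation 2: M_2 = 341, 341 ≡ 8 (mod 37), inverse of 341 mod 37 is 14 (check: 8 × 14 = 112 ≡ 1 (mod 37))
For equation 3: M_3 = 1147, 1147 ≡ 3 (mod 11), inverse of 1147 mod 11 is 4 (check: 3 × 4 = 12 ≡ 1 (mod 11))
Combine: y ≡ Σ r_i×M_i×(M_i⁻¹ mod m_i) = 27×407×8 + 8×341×14 + 4×1147×4 = 87912 + 38192 + 18352 = 144456
144456 mod 12617 = 5669
y ≡ 5669 (mod 12617)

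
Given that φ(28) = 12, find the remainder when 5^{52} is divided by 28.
By Euler: 5^{12} ≡ 1 (mod 28) since gcd(5, 28) = 1. 52 = 4×12 + 4. So 5^{52} ≡ 5^{4} ≡ 9 (mod 28)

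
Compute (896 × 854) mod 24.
16

(896 × 854) = 765184
765184 mod 24 = 16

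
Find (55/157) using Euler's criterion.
(55/157) = 55^{78} mod 157 = -1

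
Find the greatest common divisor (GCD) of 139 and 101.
1

Using the Euclidean algorithm:
139 = 1 × 101 + 38
101 = 2 × 38 + 25
38 = 1 × 25 + 13
25 = 1 × 13 + 12
13 = 1 × 12 + 1
12 = 12 × 1 + 0

GCD(139, 101) = 1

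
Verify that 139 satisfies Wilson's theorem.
(138)! mod 139 = 138. Since this equals -1 (mod 139), Wilson confirms 139 is prime.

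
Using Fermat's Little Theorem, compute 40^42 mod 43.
By Fermat's Little Theorem, 40^{42} ≡ 1 (mod 43) since 43 is prime and gcd(40, 43) = 1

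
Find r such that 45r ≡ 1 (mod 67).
45^(-1) ≡ 3 (mod 67). Verification: 45 × 3 = 135 ≡ 1 (mod 67)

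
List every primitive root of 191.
Primitive roots mod 191: {19, 21, 22, 28, 29, 33, 35, 42, 44, 47, 53, 56, 57, 58, 61, 62, 63, 71, 73, 74, 76, 83, 87, 88, 89, 91, 93, 94, 95, 99, 101, 105, 106, 110, 111, 112, 113, 114, 116, 119, 123, 124, 126, 127, 131, 132, 137, 140, 141, 143, 145, 146, 148, 151, 157, 164, 165, 167, 168, 171, 173, 174, 175, 176, 178, 179, 181, 182, 183, 187, 188, 189}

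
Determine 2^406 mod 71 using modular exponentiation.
Using Fermat: 2^{70} ≡ 1 (mod 71). 406 ≡ 56 (mod 70). So 2^{406} ≡ 2^{56} ≡ 25 (mod 71)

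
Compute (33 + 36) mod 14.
13

(33 + 36) = 69
69 mod 14 = 13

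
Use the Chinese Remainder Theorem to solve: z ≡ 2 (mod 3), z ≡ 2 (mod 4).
M = 3 × 4 = 12. M₁ = 4, y₁ ≡ 1 (mod 3). M₂ = 3, y₂ ≡ 3 (mod 4). z = 2×4×1 + 2×3×3 ≡ 2 (mod 12)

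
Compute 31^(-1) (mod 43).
31^(-1) ≡ 25 (mod 43). Verification: 31 × 25 = 775 ≡ 1 (mod 43)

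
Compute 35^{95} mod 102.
35

Using successive squaring:
Binary expansion of 95: 1011111
Powers of 35 mod 102 (each is the square of the previous):
  35^1 ≡ 35 (mod 102)
  35^2 ≡ 35² = 1225 ≡ 1 (mod 102)
  35^4 ≡ 1² = 1 ≡ 1 (mod 102)
  35^8 ≡ 1² = 1 ≡ 1 (mod 102)
  35^16 ≡ 1² = 1 ≡ 1 (mod 102)
  35^32 ≡ 1² = 1 ≡ 1 (mod 102)
  35^64 ≡ 1² = 1 ≡ 1 (mod 102)
95 = 64 + 16 + 8 + 4 + 2 + 1, so 35^95 = 35^64 × 35^16 × 35^8 × 35^4 × 35^2 × 35^1 ≡ 1 × 1 × 1 × 1 × 1 × 35 (mod 102)
Multiplying step by step:
  1 × 1 = 1 ≡ 1 (mod 102)
  1 × 1 = 1 ≡ 1 (mod 102)
  1 × 1 = 1 ≡ 1 (mod 102)
  1 × 1 = 1 ≡ 1 (mod 102)
  1 × 35 = 35 ≡ 35 (mod 102)
Result: 35^95 ≡ 35 (mod 102)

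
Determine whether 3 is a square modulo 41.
By Euler's criterion: 3^{20} ≡ 40 (mod 41). Since this equals -1 (≡ 40), 3 is not a QR.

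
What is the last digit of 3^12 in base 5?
Using Fermat: 3^{4} ≡ 1 (mod 5). 12 ≡ 0 (mod 4). So 3^{12} ≡ 3^{0} ≡ 1 (mod 5)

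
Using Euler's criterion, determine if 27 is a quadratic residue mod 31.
By Euler's criterion: 27^{15} ≡ 30 (mod 31). Since this equals -1 (≡ 30), 27 is not a QR.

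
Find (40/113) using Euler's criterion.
(40/113) = 40^{56} mod 113 = -1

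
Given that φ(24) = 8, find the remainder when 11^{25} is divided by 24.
By Euler: 11^{8} ≡ 1 (mod 24) since gcd(11, 24) = 1. 25 = 3×8 + 1. So 11^{25} ≡ 11^{1} ≡ 11 (mod 24)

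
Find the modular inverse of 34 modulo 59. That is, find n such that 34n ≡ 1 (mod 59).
33

Using Extended Euclidean Algorithm:
gcd(34, 59) = 1
Bezout coefficients: 34 × -26 + 59 × 15 = 1
So 34 × -26 ≡ 1 (mod 59)
The inverse is -26 mod 59 = 33
Verification: 34 × 33 = 1122 = 19 × 59 + 1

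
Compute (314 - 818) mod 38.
28

(314 - 818) = -504
-504 mod 38 = 28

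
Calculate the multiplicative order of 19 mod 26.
Powers of 19 mod 26: 19^1≡19, 19^2≡23, 19^3≡21, 19^4≡9, 19^5≡15, 19^6≡25, 19^7≡7, 19^8≡3, 19^9≡5, 19^10≡17, 19^11≡11, 19^12≡1. Order = 12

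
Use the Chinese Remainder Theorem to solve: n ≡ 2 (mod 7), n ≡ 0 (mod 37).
37

Using the Chinese Remainder Theorem:
M = product of moduli = 259
For equation 1: M_1 = 37, 37 ≡ 2 (mod 7), inverse of 37 mod 7 is 4 (check: 2 × 4 = 8 ≡ 1 (mod 7))
For equation 2: M_2 = 7, 7 ≡ 7 (mod 37), inverse of 7 mod 37 is 16 (check: 7 × 16 = 112 ≡ 1 (mod 37))
Combine: n ≡ Σ r_i×M_i×(M_i⁻¹ mod m_i) = 2×37×4 + 0×7×16 = 296 + 0 = 296
296 mod 259 = 37
n ≡ 37 (mod 259)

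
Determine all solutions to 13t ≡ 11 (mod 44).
11

Since gcd(13, 44) = 1 divides 11, a solution exists.
Multiply both sides by the inverse of 13 mod 44:
  13^(-1) mod 44 = 17
  x ≡ 17 × 11 ≡ 187 ≡ 11 (mod 44)
Verification: 13 × 11 = 143 = 3 × 44 + 11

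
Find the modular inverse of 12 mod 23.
12^(-1) ≡ 2 (mod 23). Verification: 12 × 2 = 24 ≡ 1 (mod 23)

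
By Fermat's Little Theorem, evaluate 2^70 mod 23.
By Fermat: 2^{22} ≡ 1 (mod 23). 70 = 3×22 + 4. So 2^{70} ≡ 2^{4} ≡ 16 (mod 23)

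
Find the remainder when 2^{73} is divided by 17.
By Fermat: 2^{16} ≡ 1 (mod 17). 73 = 4×16 + 9. So 2^{73} ≡ 2^{9} ≡ 2 (mod 17)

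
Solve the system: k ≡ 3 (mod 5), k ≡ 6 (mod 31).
M = 5 × 31 = 155. M₁ = 31, y₁ ≡ 1 (mod 5). M₂ = 5, y₂ ≡ 25 (mod 31). k = 3×31×1 + 6×5×25 ≡ 68 (mod 155)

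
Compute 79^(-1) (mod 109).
69

Using Extended Euclidean Algorithm:
gcd(79, 109) = 1
Bezout coefficients: 79 × -40 + 109 × 29 = 1
So 79 × -40 ≡ 1 (mod 109)
The inverse is -40 mod 109 = 69
Verification: 79 × 69 = 5451 = 50 × 109 + 1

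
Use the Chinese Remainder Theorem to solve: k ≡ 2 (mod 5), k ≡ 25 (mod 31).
87

Using the Chinese Remainder Theorem:
M = product of moduli = 155
For equation 1: M_1 = 31, 31 ≡ 1 (mod 5), inverse of 31 mod 5 is 1 (check: 1 × 1 = 1 ≡ 1 (mod 5))
For equation 2: M_2 = 5, 5 ≡ 5 (mod 31), inverse of 5 mod 31 is 25 (check: 5 × 25 = 125 ≡ 1 (mod 31))
Combine: k ≡ Σ r_i×M_i×(M_i⁻¹ mod m_i) = 2×31×1 + 25×5×25 = 62 + 3125 = 3187
3187 mod 155 = 87
k ≡ 87 (mod 155)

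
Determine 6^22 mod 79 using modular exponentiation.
Using repeated squaring. 22 = 16 + 4 + 2 (binary 10110). Repeated squaring mod 79: 6^1 ≡ 6; 6^2 ≡ 6² = 36 ≡ 36; 6^4 ≡ 36² = 1296 ≡ 32; 6^8 ≡ 32² = 1024 ≡ 76; 6^16 ≡ 76² = 5776 ≡ 9. Multiply: 6^22 = 6^16 × 6^4 × 6^2 ≡ 9 × 32 × 36 (mod 79): 9 × 32 = 288 ≡ 51; 51 × 36 = 1836 ≡ 19. So 6^22 ≡ 19 (mod 79).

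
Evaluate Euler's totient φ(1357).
1276

Prime factorization: 1357 = 23 × 59
Using the formula φ(n) = n × Π(1 - 1/p) for each prime factor p:
φ(1357) = 1357 × (1 - 1/23) × (1 - 1/59)
φ(1357) = 1276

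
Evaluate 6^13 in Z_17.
Using repeated squaring. 13 = 8 + 4 + 1 (binary 1101). Repeated squaring mod 17: 6^1 ≡ 6; 6^2 ≡ 6² = 36 ≡ 2; 6^4 ≡ 2² = 4 ≡ 4; 6^8 ≡ 4² = 16 ≡ 16. Multiply: 6^13 = 6^8 × 6^4 × 6^1 ≡ 16 × 4 × 6 (mod 17): 16 × 4 = 64 ≡ 13; 13 × 6 = 78 ≡ 10. So 6^13 ≡ 10 (mod 17).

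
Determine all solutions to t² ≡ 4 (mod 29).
The square roots of 4 mod 29 are 27 and 2. Verify: 27² = 729 ≡ 4 (mod 29)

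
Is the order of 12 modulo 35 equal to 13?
No, the actual order is 12, not 13.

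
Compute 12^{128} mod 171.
144

Using successive squaring:
Binary expansion of 128: 10000000
Powers of 12 mod 171 (each is the square of the previous):
  12^1 ≡ 12 (mod 171)
  12^2 ≡ 12² = 144 ≡ 144 (mod 171)
  12^4 ≡ 144² = 20736 ≡ 45 (mod 171)
  12^8 ≡ 45² = 2025 ≡ 144 (mod 171)
  12^16 ≡ 144² = 20736 ≡ 45 (mod 171)
  12^32 ≡ 45² = 2025 ≡ 144 (mod 171)
  12^64 ≡ 144² = 20736 ≡ 45 (mod 171)
  12^128 ≡ 45² = 2025 ≡ 144 (mod 171)
128 is a power of 2, so 12^128 is the last square: ≡ 144 (mod 171)
Result: 12^128 ≡ 144 (mod 171)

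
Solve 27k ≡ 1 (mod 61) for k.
52

Using Extended Euclidean Algorithm:
gcd(27, 61) = 1
Bezout coefficients: 27 × -9 + 61 × 4 = 1
So 27 × -9 ≡ 1 (mod 61)
The inverse is -9 mod 61 = 52
Verification: 27 × 52 = 1404 = 23 × 61 + 1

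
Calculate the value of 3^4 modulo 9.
4 = 4 (binary 100). Repeated squaring mod 9: 3^1 ≡ 3; 3^2 ≡ 3² = 9 ≡ 0; 3^4 ≡ 0² = 0 ≡ 0. So 3^4 ≡ 0 (mod 9).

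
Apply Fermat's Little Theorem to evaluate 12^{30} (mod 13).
1

By Fermat's Little Theorem, a^(p-1) ≡ 1 (mod p) for prime p and gcd(a, p) = 1
Here p = 13, so 12^12 ≡ 1 (mod 13)
We can reduce the exponent: 30 mod 12 = 6
So 12^30 ≡ 12^6 (mod 13)
Computing: 12^6 mod 13 = 1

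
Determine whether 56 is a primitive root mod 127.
p - 1 = 126 has prime divisors 2, 3, 7. Check 56^(126/q) mod 127 for each: 56^(126/2) = 56^63 ≡ 126, 56^(126/3) = 56^42 ≡ 107, 56^(126/7) = 56^18 ≡ 16 (mod 127). None of these is 1, so 56 has order 126 = φ(127), so it is a primitive root mod 127.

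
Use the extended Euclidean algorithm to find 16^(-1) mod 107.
Extended GCD: 16(-20) + 107(3) = 1. So 16^(-1) ≡ 87 ≡ 87 (mod 107). Verify: 16 × 87 = 1392 ≡ 1 (mod 107)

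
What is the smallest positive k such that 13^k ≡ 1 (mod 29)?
Powers of 13 mod 29: 13^1≡13, 13^2≡24, 13^3≡22, 13^4≡25, 13^5≡6, 13^6≡20, 13^7≡28, 13^8≡16, 13^9≡5, 13^10≡7, 13^11≡4, 13^12≡23, 13^13≡9, 13^14≡1. Order = 14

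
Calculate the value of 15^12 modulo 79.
Using repeated squaring. 12 = 8 + 4 (binary 1100). Repeated squaring mod 79: 15^1 ≡ 15; 15^2 ≡ 15² = 225 ≡ 67; 15^4 ≡ 67² = 4489 ≡ 65; 15^8 ≡ 65² = 4225 ≡ 38. Multiply: 15^12 = 15^8 × 15^4 ≡ 38 × 65 (mod 79): 38 × 65 = 2470 ≡ 21. So 15^12 ≡ 21 (mod 79).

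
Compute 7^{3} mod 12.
7

Using successive squaring:
Binary expansion of 3: 11
Powers of 7 mod 12 (each is the square of the previous):
  7^1 ≡ 7 (mod 12)
  7^2 ≡ 7² = 49 ≡ 1 (mod 12)
3 = 2 + 1, so 7^3 = 7^2 × 7^1 ≡ 1 × 7 (mod 12)
Multiplying step by step:
  1 × 7 = 7 ≡ 7 (mod 12)
Result: 7^3 ≡ 7 (mod 12)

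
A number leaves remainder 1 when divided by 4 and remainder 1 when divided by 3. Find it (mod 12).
M = 4 × 3 = 12. M₁ = 3, y₁ ≡ 3 (mod 4). M₂ = 4, y₂ ≡ 1 (mod 3). r = 1×3×3 + 1×4×1 ≡ 1 (mod 12)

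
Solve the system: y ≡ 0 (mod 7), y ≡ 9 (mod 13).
M = 7 × 13 = 91. M₁ = 13, y₁ ≡ 6 (mod 7). M₂ = 7, y₂ ≡ 2 (mod 13). y = 0×13×6 + 9×7×2 ≡ 35 (mod 91)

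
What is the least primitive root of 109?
6

A primitive root g modulo p has order p-1 = 108
Prime divisors of 108: [2, 3]
g is a primitive root iff g^(108/q) ≢ 1 (mod 109) for each prime divisor q
Testing small values:
  g = 2: 2^54 ≡ 108, 2^36 ≡ 1 (mod 109) → 2^36 ≡ 1, not primitive root
  g = 3: 3^54 ≡ 1, 3^36 ≡ 63 (mod 109) → 3^54 ≡ 1, not primitive root
  g = 4: 4^54 ≡ 1, 4^36 ≡ 1 (mod 109) → 4^54 ≡ 1, not primitive root
  g = 5: 5^54 ≡ 1, 5^36 ≡ 63 (mod 109) → 5^54 ≡ 1, not primitive root
  g = 6: 6^54 ≡ 108, 6^36 ≡ 63 (mod 109) → none is 1, primitive root!
The smallest primitive root is 6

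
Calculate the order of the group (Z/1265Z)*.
880

Prime factorization: 1265 = 5 × 11 × 23
Using the formula φ(n) = n × Π(1 - 1/p) for each prime factor p:
φ(1265) = 1265 × (1 - 1/5) × (1 - 1/11) × (1 - 1/23)
φ(1265) = 880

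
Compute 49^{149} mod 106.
15

Using successive squaring:
Binary expansion of 149: 10010101
Powers of 49 mod 106 (each is the square of the previous):
  49^1 ≡ 49 (mod 106)
  49^2 ≡ 49² = 2401 ≡ 69 (mod 106)
  49^4 ≡ 69² = 4761 ≡ 97 (mod 106)
  49^8 ≡ 97² = 9409 ≡ 81 (mod 106)
  49^16 ≡ 81² = 6561 ≡ 95 (mod 106)
  49^32 ≡ 95² = 9025 ≡ 15 (mod 106)
  49^64 ≡ 15² = 225 ≡ 13 (mod 106)
  49^128 ≡ 13² = 169 ≡ 63 (mod 106)
149 = 128 + 16 + 4 + 1, so 49^149 = 49^128 × 49^16 × 49^4 × 49^1 ≡ 63 × 95 × 97 × 49 (mod 106)
Multiplying step by step:
  63 × 95 = 5985 ≡ 49 (mod 106)
  49 × 97 = 4753 ≡ 89 (mod 106)
  89 × 49 = 4361 ≡ 15 (mod 106)
Result: 49^149 ≡ 15 (mod 106)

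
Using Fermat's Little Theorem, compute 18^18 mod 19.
By Fermat's Little Theorem, 18^{18} ≡ 1 (mod 19) since 19 is prime and gcd(18, 19) = 1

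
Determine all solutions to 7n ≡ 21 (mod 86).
3

Since gcd(7, 86) = 1 divides 21, a solution exists.
Multiply both sides by the inverse of 7 mod 86:
  7^(-1) mod 86 = 37
  x ≡ 37 × 21 ≡ 777 ≡ 3 (mod 86)
Verification: 7 × 3 = 21 = 0 × 86 + 21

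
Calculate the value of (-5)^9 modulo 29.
(-5) ≡ 24 (mod 29). 9 = 8 + 1 (binary 1001). Repeated squaring mod 29: 24^1 ≡ 24; 24^2 ≡ 24² = 576 ≡ 25; 24^4 ≡ 25² = 625 ≡ 16; 24^8 ≡ 16² = 256 ≡ 24. Multiply: (-5)^9 ≡ 24^8 × 24^1 ≡ 24 × 24 (mod 29): 24 × 24 = 576 ≡ 25. So (-5)^9 ≡ 25 (mod 29).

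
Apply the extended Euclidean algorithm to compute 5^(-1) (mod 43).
Extended GCD: 5(-17) + 43(2) = 1. So 5^(-1) ≡ 26 ≡ 26 (mod 43). Verify: 5 × 26 = 130 ≡ 1 (mod 43)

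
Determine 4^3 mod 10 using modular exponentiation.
3 = 2 + 1 (binary 11). Repeated squaring mod 10: 4^1 ≡ 4; 4^2 ≡ 4² = 16 ≡ 6. Multiply: 4^3 = 4^2 × 4^1 ≡ 6 × 4 (mod 10): 6 × 4 = 24 ≡ 4. So 4^3 ≡ 4 (mod 10).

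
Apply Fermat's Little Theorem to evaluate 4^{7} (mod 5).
4

By Fermat's Little Theorem, a^(p-1) ≡ 1 (mod p) for prime p and gcd(a, p) = 1
Here p = 5, so 4^4 ≡ 1 (mod 5)
We can reduce the exponent: 7 mod 4 = 3
So 4^7 ≡ 4^3 (mod 5)
Computing: 4^3 mod 5 = 4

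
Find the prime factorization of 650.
2 × 5^2 × 13

Divide by primes starting from smallest:
650 ÷ 2 = 325
325 ÷ 5 = 65
65 ÷ 5 = 13
13 ÷ 13 = 1

650 = 2 × 5^2 × 13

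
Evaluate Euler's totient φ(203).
168

Prime factorization: 203 = 7 × 29
Using the formula φ(n) = n × Π(1 - 1/p) for each prime factor p:
φ(203) = 203 × (1 - 1/7) × (1 - 1/29)
φ(203) = 168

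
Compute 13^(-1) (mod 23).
13^(-1) ≡ 16 (mod 23). Verification: 13 × 16 = 208 ≡ 1 (mod 23)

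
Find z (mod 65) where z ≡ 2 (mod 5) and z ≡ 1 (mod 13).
M = 5 × 13 = 65. M₁ = 13, y₁ ≡ 2 (mod 5). M₂ = 5, y₂ ≡ 8 (mod 13). z = 2×13×2 + 1×5×8 ≡ 27 (mod 65)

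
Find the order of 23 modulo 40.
Powers of 23 mod 40: 23^1≡23, 23^2≡9, 23^3≡7, 23^4≡1. Order = 4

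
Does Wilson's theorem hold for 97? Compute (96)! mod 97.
(96)! mod 97 = 96. Since this equals -1 (mod 97), Wilson confirms 97 is prime.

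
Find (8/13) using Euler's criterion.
(8/13) = 8^{6} mod 13 = -1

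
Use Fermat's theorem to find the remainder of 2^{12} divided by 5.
1

By Fermat's Little Theorem, a^(p-1) ≡ 1 (mod p) for prime p and gcd(a, p) = 1
Here p = 5, so 2^4 ≡ 1 (mod 5)
We can reduce the exponent: 12 mod 4 = 0
So 2^12 ≡ 2^0 (mod 5)
Computing: 2^0 mod 5 = 1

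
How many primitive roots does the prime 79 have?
Number of primitive roots mod 79 = φ(78) = 24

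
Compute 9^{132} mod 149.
36

Using successive squaring:
Binary expansion of 132: 10000100
Powers of 9 mod 149 (each is the square of the previous):
  9^1 ≡ 9 (mod 149)
  9^2 ≡ 9² = 81 ≡ 81 (mod 149)
  9^4 ≡ 81² = 6561 ≡ 5 (mod 149)
  9^8 ≡ 5² = 25 ≡ 25 (mod 149)
  9^16 ≡ 25² = 625 ≡ 29 (mod 149)
  9^32 ≡ 29² = 841 ≡ 96 (mod 149)
  9^64 ≡ 96² = 9216 ≡ 127 (mod 149)
  9^128 ≡ 127² = 16129 ≡ 37 (mod 149)
132 = 128 + 4, so 9^132 = 9^128 × 9^4 ≡ 37 × 5 (mod 149)
Multiplying step by step:
  37 × 5 = 185 ≡ 36 (mod 149)
Result: 9^132 ≡ 36 (mod 149)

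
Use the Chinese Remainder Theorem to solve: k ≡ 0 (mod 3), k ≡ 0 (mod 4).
M = 3 × 4 = 12. M₁ = 4, y₁ ≡ 1 (mod 3). M₂ = 3, y₂ ≡ 3 (mod 4). k = 0×4×1 + 0×3×3 ≡ 0 (mod 12)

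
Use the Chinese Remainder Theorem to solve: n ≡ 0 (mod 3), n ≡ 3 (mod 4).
M = 3 × 4 = 12. M₁ = 4, y₁ ≡ 1 (mod 3). M₂ = 3, y₂ ≡ 3 (mod 4). n = 0×4×1 + 3×3×3 ≡ 3 (mod 12)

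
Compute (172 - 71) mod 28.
17

(172 - 71) = 101
101 mod 28 = 17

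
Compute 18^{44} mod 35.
16

Using successive squaring:
Binary expansion of 44: 101100
Powers of 18 mod 35 (each is the square of the previous):
  18^1 ≡ 18 (mod 35)
  18^2 ≡ 18² = 324 ≡ 9 (mod 35)
  18^4 ≡ 9² = 81 ≡ 11 (mod 35)
  18^8 ≡ 11² = 121 ≡ 16 (mod 35)
  18^16 ≡ 16² = 256 ≡ 11 (mod 35)
  18^32 ≡ 11² = 121 ≡ 16 (mod 35)
44 = 32 + 8 + 4, so 18^44 = 18^32 × 18^8 × 18^4 ≡ 16 × 16 × 11 (mod 35)
Multiplying step by step:
  16 × 16 = 256 ≡ 11 (mod 35)
  11 × 11 = 121 ≡ 16 (mod 35)
Result: 18^44 ≡ 16 (mod 35)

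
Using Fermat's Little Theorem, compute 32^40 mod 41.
By Fermat's Little Theorem, 32^{40} ≡ 1 (mod 41) since 41 is prime and gcd(32, 41) = 1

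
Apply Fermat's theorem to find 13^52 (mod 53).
By Fermat's Little Theorem, 13^{52} ≡ 1 (mod 53) since 53 is prime and gcd(13, 53) = 1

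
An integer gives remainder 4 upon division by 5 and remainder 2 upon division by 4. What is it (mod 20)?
M = 5 × 4 = 20. M₁ = 4, y₁ ≡ 4 (mod 5). M₂ = 5, y₂ ≡ 1 (mod 4). k = 4×4×4 + 2×5×1 ≡ 14 (mod 20). The smallest positive such number is 14.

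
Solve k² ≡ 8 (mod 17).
The square roots of 8 mod 17 are 12 and 5. Verify: 12² = 144 ≡ 8 (mod 17)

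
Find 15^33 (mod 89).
Using repeated squaring. 33 = 32 + 1 (binary 100001). Repeated squaring mod 89: 15^1 ≡ 15; 15^2 ≡ 15² = 225 ≡ 47; 15^4 ≡ 47² = 2209 ≡ 73; 15^8 ≡ 73² = 5329 ≡ 78; 15^16 ≡ 78² = 6084 ≡ 32; 15^32 ≡ 32² = 1024 ≡ 45. Multiply: 15^33 = 15^32 × 15^1 ≡ 45 × 15 (mod 89): 45 × 15 = 675 ≡ 52. So 15^33 ≡ 52 (mod 89).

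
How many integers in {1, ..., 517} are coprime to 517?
460

Prime factorization: 517 = 11 × 47
Using the formula φ(n) = n × Π(1 - 1/p) for each prime factor p:
φ(517) = 517 × (1 - 1/11) × (1 - 1/47)
φ(517) = 460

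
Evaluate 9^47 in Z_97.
Using repeated squaring. 47 = 32 + 8 + 4 + 2 + 1 (binary 101111). Repeated squaring mod 97: 9^1 ≡ 9; 9^2 ≡ 9² = 81 ≡ 81; 9^4 ≡ 81² = 6561 ≡ 62; 9^8 ≡ 62² = 3844 ≡ 61; 9^16 ≡ 61² = 3721 ≡ 35; 9^32 ≡ 35² = 1225 ≡ 61. Multiply: 9^47 = 9^32 × 9^8 × 9^4 × 9^2 × 9^1 ≡ 61 × 61 × 62 × 81 × 9 (mod 97): 61 × 61 = 3721 ≡ 35; 35 × 62 = 2170 ≡ 36; 36 × 81 = 2916 ≡ 6; 6 × 9 = 54 ≡ 54. So 9^47 ≡ 54 (mod 97).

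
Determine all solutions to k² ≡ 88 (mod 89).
The square roots of 88 mod 89 are 34 and 55. Verify: 34² = 1156 ≡ 88 (mod 89)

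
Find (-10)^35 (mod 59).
Using repeated squaring. (-10) ≡ 49 (mod 59). 35 = 32 + 2 + 1 (binary 100011). Repeated squaring mod 59: 49^1 ≡ 49; 49^2 ≡ 49² = 2401 ≡ 41; 49^4 ≡ 41² = 1681 ≡ 29; 49^8 ≡ 29² = 841 ≡ 15; 49^16 ≡ 15² = 225 ≡ 48; 49^32 ≡ 48² = 2304 ≡ 3. Multiply: (-10)^35 ≡ 49^32 × 49^2 × 49^1 ≡ 3 × 41 × 49 (mod 59): 3 × 41 = 123 ≡ 5; 5 × 49 = 245 ≡ 9. So (-10)^35 ≡ 9 (mod 59).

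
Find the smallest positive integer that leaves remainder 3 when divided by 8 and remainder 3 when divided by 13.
M = 8 × 13 = 104. M₁ = 13, y₁ ≡ 5 (mod 8). M₂ = 8, y₂ ≡ 5 (mod 13). y = 3×13×5 + 3×8×5 ≡ 3 (mod 104). The smallest positive such number is 3.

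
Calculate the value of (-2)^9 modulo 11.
(-2) ≡ 9 (mod 11). 9 = 8 + 1 (binary 1001). Repeated squaring mod 11: 9^1 ≡ 9; 9^2 ≡ 9² = 81 ≡ 4; 9^4 ≡ 4² = 16 ≡ 5; 9^8 ≡ 5² = 25 ≡ 3. Multiply: (-2)^9 ≡ 9^8 × 9^1 ≡ 3 × 9 (mod 11): 3 × 9 = 27 ≡ 5. So (-2)^9 ≡ 5 (mod 11).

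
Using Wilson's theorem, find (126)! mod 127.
By Wilson's theorem, (126)! ≡ -1 ≡ 126 (mod 127)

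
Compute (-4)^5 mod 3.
(-4) ≡ 2 (mod 3). 5 = 4 + 1 (binary 101). Repeated squaring mod 3: 2^1 ≡ 2; 2^2 ≡ 2² = 4 ≡ 1; 2^4 ≡ 1² = 1 ≡ 1. Multiply: (-4)^5 ≡ 2^4 × 2^1 ≡ 1 × 2 (mod 3): 1 × 2 = 2 ≡ 2. So (-4)^5 ≡ 2 (mod 3).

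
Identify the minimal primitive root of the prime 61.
p - 1 = 60 has prime divisors 2, 3, 5. h is a primitive root mod 61 iff h^(60/q) ≢ 1 (mod 61) for each such q.
h = 2: 2^30 ≡ 60, 2^20 ≡ 47, 2^12 ≡ 9 (mod 61); none is 1, so 2 has order 60 and is a primitive root.
The smallest primitive root mod 61 is g = 2.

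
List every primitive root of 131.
Primitive roots mod 131: {2, 6, 8, 10, 14, 17, 22, 23, 26, 29, 30, 31, 37, 40, 50, 54, 56, 57, 66, 67, 72, 76, 82, 83, 85, 87, 88, 90, 93, 95, 96, 97, 98, 103, 104, 106, 110, 111, 115, 116, 118, 119, 120, 122, 124, 126, 127, 128}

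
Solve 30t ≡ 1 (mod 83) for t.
30^(-1) ≡ 36 (mod 83). Verification: 30 × 36 = 1080 ≡ 1 (mod 83)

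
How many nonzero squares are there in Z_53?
For prime 53, there are (p-1)/2 = (53-1)/2 = 26 quadratic residues (excluding 0).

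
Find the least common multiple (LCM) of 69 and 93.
2139

First find GCD(69, 93) using the Euclidean algorithm:
69 = 0 × 93 + 69
93 = 1 × 69 + 24
69 = 2 × 24 + 21
24 = 1 × 21 + 3
21 = 7 × 3 + 0
GCD(69, 93) = 3

LCM formula: LCM(a, b) = (a × b) / GCD(a, b)
LCM(69, 93) = (69 × 93) / 3
LCM(69, 93) = 6417 / 3
LCM(69, 93) = 2139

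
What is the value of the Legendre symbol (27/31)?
(27/31) = 27^{15} mod 31 = -1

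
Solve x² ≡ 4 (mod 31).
The square roots of 4 mod 31 are 2 and 29. Verify: 2² = 4 ≡ 4 (mod 31)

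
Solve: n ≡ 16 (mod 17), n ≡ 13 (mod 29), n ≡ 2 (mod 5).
M = 17 × 29 × 5 = 2465. M₁ = 145, y₁ ≡ 2 (mod 17). M₂ = 85, y₂ ≡ 14 (mod 29). M₃ = 493, y₃ ≡ 2 (mod 5). n = 16×145×2 + 13×85×14 + 2×493×2 ≡ 2362 (mod 2465)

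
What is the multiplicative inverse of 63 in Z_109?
63^(-1) ≡ 45 (mod 109). Verification: 63 × 45 = 2835 ≡ 1 (mod 109)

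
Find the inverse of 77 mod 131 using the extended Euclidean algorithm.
Extended GCD: 77(-17) + 131(10) = 1. So 77^(-1) ≡ 114 ≡ 114 (mod 131). Verify: 77 × 114 = 8778 ≡ 1 (mod 131)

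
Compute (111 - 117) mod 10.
4

(111 - 117) = -6
-6 mod 10 = 4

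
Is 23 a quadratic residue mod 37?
By Euler's criterion: 23^{18} ≡ 36 (mod 37). Since this equals -1 (≡ 36), 23 is not a QR.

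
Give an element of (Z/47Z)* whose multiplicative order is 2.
46 has order 2 mod 47 since 46^{2} ≡ 1 (mod 47) and no smaller power works.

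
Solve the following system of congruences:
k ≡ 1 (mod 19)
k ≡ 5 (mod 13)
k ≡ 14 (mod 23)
1578

Using the Chinese Remainder Theorem:
M = product of moduli = 5681
For equation 1: M_1 = 299, 299 ≡ 14 (mod 19), inverse of 299 mod 19 is 15 (check: 14 × 15 = 210 ≡ 1 (mod 19))
For equation 2: M_2 = 437, 437 ≡ 8 (mod 13), inverse of 437 mod 13 is 5 (check: 8 × 5 = 40 ≡ 1 (mod 13))
For equation 3: M_3 = 247, 247 ≡ 17 (mod 23), inverse of 247 mod 23 is 19 (check: 17 × 19 = 323 ≡ 1 (mod 23))
Combine: k ≡ Σ r_i×M_i×(M_i⁻¹ mod m_i) = 1×299×15 + 5×437×5 + 14×247×19 = 4485 + 10925 + 65702 = 81112
81112 mod 5681 = 1578
k ≡ 1578 (mod 5681)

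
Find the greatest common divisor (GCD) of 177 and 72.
3

Using the Euclidean algorithm:
177 = 2 × 72 + 33
72 = 2 × 33 + 6
33 = 5 × 6 + 3
6 = 2 × 3 + 0

GCD(177, 72) = 3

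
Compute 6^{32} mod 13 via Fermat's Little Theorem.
3

By Fermat's Little Theorem, a^(p-1) ≡ 1 (mod p) for prime p and gcd(a, p) = 1
Here p = 13, so 6^12 ≡ 1 (mod 13)
We can reduce the exponent: 32 mod 12 = 8
So 6^32 ≡ 6^8 (mod 13)
Computing: 6^8 mod 13 = 3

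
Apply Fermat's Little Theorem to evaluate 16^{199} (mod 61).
22

By Fermat's Little Theorem, a^(p-1) ≡ 1 (mod p) for prime p and gcd(a, p) = 1
Here p = 61, so 16^60 ≡ 1 (mod 61)
We can reduce the exponent: 199 mod 60 = 19
So 16^199 ≡ 16^19 (mod 61)
Computing: 16^19 mod 61 = 22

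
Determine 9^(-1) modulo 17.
9^(-1) ≡ 2 (mod 17). Verification: 9 × 2 = 18 ≡ 1 (mod 17)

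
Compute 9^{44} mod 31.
7

Using successive squaring:
Binary expansion of 44: 101100
Powers of 9 mod 31 (each is the square of the previous):
  9^1 ≡ 9 (mod 31)
  9^2 ≡ 9² = 81 ≡ 19 (mod 31)
  9^4 ≡ 19² = 361 ≡ 20 (mod 31)
  9^8 ≡ 20² = 400 ≡ 28 (mod 31)
  9^16 ≡ 28² = 784 ≡ 9 (mod 31)
  9^32 ≡ 9² = 81 ≡ 19 (mod 31)
44 = 32 + 8 + 4, so 9^44 = 9^32 × 9^8 × 9^4 ≡ 19 × 28 × 20 (mod 31)
Multiplying step by step:
  19 × 28 = 532 ≡ 5 (mod 31)
  5 × 20 = 100 ≡ 7 (mod 31)
Result: 9^44 ≡ 7 (mod 31)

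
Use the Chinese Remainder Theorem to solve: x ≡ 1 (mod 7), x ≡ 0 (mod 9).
M = 7 × 9 = 63. M₁ = 9, y₁ ≡ 4 (mod 7). M₂ = 7, y₂ ≡ 4 (mod 9). x = 1×9×4 + 0×7×4 ≡ 36 (mod 63)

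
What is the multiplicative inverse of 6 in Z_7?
6

Using Extended Euclidean Algorithm:
gcd(6, 7) = 1
Bezout coefficients: 6 × -1 + 7 × 1 = 1
So 6 × -1 ≡ 1 (mod 7)
The inverse is -1 mod 7 = 6
Verification: 6 × 6 = 36 = 5 × 7 + 1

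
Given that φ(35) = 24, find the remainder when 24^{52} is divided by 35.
By Euler: 24^{24} ≡ 1 (mod 35) since gcd(24, 35) = 1. 52 = 2×24 + 4. So 24^{52} ≡ 24^{4} ≡ 11 (mod 35)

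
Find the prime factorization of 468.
2^2 × 3^2 × 13

Divide by primes starting from smallest:
468 ÷ 2 = 234
234 ÷ 2 = 117
117 ÷ 3 = 39
39 ÷ 3 = 13
13 ÷ 13 = 1

468 = 2^2 × 3^2 × 13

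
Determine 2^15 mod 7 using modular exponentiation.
Using Fermat: 2^{6} ≡ 1 (mod 7). 15 ≡ 3 (mod 6). So 2^{15} ≡ 2^{3} ≡ 1 (mod 7)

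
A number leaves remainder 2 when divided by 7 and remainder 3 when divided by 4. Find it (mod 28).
M = 7 × 4 = 28. M₁ = 4, y₁ ≡ 2 (mod 7). M₂ = 7, y₂ ≡ 3 (mod 4). n = 2×4×2 + 3×7×3 ≡ 23 (mod 28)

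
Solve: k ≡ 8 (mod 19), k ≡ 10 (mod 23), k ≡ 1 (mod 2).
M = 19 × 23 × 2 = 874. M₁ = 46, y₁ ≡ 12 (mod 19). M₂ = 38, y₂ ≡ 20 (mod 23). M₃ = 437, y₃ ≡ 1 (mod 2). k = 8×46×12 + 10×38×20 + 1×437×1 ≡ 217 (mod 874)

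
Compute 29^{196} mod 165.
136

Using successive squaring:
Binary expansion of 196: 11000100
Powers of 29 mod 165 (each is the square of the previous):
  29^1 ≡ 29 (mod 165)
  29^2 ≡ 29² = 841 ≡ 16 (mod 165)
  29^4 ≡ 16² = 256 ≡ 91 (mod 165)
  29^8 ≡ 91² = 8281 ≡ 31 (mod 165)
  29^16 ≡ 31² = 961 ≡ 136 (mod 165)
  29^32 ≡ 136² = 18496 ≡ 16 (mod 165)
  29^64 ≡ 16² = 256 ≡ 91 (mod 165)
  29^128 ≡ 91² = 8281 ≡ 31 (mod 165)
196 = 128 + 64 + 4, so 29^196 = 29^128 × 29^64 × 29^4 ≡ 31 × 91 × 91 (mod 165)
Multiplying step by step:
  31 × 91 = 2821 ≡ 16 (mod 165)
  16 × 91 = 1456 ≡ 136 (mod 165)
Result: 29^196 ≡ 136 (mod 165)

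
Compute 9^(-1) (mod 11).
5

Using Extended Euclidean Algorithm:
gcd(9, 11) = 1
Bezout coefficients: 9 × 5 + 11 × -4 = 1
So 9 × 5 ≡ 1 (mod 11)
The inverse is 5 mod 11 = 5
Verification: 9 × 5 = 45 = 4 × 11 + 1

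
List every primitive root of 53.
Primitive roots mod 53: {2, 3, 5, 8, 12, 14, 18, 19, 20, 21, 22, 26, 27, 31, 32, 33, 34, 35, 39, 41, 45, 48, 50, 51}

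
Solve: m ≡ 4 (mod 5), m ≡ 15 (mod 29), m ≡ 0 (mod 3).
M = 5 × 29 × 3 = 435. M₁ = 87, y₁ ≡ 3 (mod 5). M₂ = 15, y₂ ≡ 2 (mod 29). M₃ = 145, y₃ ≡ 1 (mod 3). m = 4×87×3 + 15×15×2 + 0×145×1 ≡ 189 (mod 435)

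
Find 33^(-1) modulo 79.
12

Using Extended Euclidean Algorithm:
gcd(33, 79) = 1
Bezout coefficients: 33 × 12 + 79 × -5 = 1
So 33 × 12 ≡ 1 (mod 79)
The inverse is 12 mod 79 = 12
Verification: 33 × 12 = 396 = 5 × 79 + 1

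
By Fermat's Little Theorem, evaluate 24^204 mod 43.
By Fermat: 24^{42} ≡ 1 (mod 43). 204 = 4×42 + 36. So 24^{204} ≡ 24^{36} ≡ 4 (mod 43)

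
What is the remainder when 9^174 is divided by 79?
Using Fermat: 9^{78} ≡ 1 (mod 79). 174 ≡ 18 (mod 78). So 9^{174} ≡ 9^{18} ≡ 38 (mod 79)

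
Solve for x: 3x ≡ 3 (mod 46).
1

Since gcd(3, 46) = 1 divides 3, a solution exists.
Multiply both sides by the inverse of 3 mod 46:
  3^(-1) mod 46 = 31
  x ≡ 31 × 3 ≡ 93 ≡ 1 (mod 46)
Verification: 3 × 1 = 3 = 0 × 46 + 3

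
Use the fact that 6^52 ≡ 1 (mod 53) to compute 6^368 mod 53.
By Fermat: 6^{52} ≡ 1 (mod 53). 368 ≡ 4 (mod 52). So 6^{368} ≡ 6^{4} ≡ 24 (mod 53)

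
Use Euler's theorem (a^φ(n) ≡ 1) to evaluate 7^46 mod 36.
By Euler: 7^{12} ≡ 1 (mod 36) since gcd(7, 36) = 1. 46 = 3×12 + 10. So 7^{46} ≡ 7^{10} ≡ 25 (mod 36)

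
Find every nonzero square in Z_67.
QRs mod 67: {1, 4, 6, 9, 10, 14, 15, 16, 17, 19, 21, 22, 23, 24, 25, 26, 29, 33, 35, 36, 37, 39, 40, 47, 49, 54, 55, 56, 59, 60, 62, 64, 65}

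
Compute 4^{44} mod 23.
1

Using successive squaring:
Binary expansion of 44: 101100
Powers of 4 mod 23 (each is the square of the previous):
  4^1 ≡ 4 (mod 23)
  4^2 ≡ 4² = 16 ≡ 16 (mod 23)
  4^4 ≡ 16² = 256 ≡ 3 (mod 23)
  4^8 ≡ 3² = 9 ≡ 9 (mod 23)
  4^16 ≡ 9² = 81 ≡ 12 (mod 23)
  4^32 ≡ 12² = 144 ≡ 6 (mod 23)
44 = 32 + 8 + 4, so 4^44 = 4^32 × 4^8 × 4^4 ≡ 6 × 9 × 3 (mod 23)
Multiplying step by step:
  6 × 9 = 54 ≡ 8 (mod 23)
  8 × 3 = 24 ≡ 1 (mod 23)
Result: 4^44 ≡ 1 (mod 23)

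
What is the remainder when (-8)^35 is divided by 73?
Using repeated squaring. (-8) ≡ 65 (mod 73). 35 = 32 + 2 + 1 (binary 100011). Repeated squaring mod 73: 65^1 ≡ 65; 65^2 ≡ 65² = 4225 ≡ 64; 65^4 ≡ 64² = 4096 ≡ 8; 65^8 ≡ 8² = 64 ≡ 64; 65^16 ≡ 64² = 4096 ≡ 8; 65^32 ≡ 8² = 64 ≡ 64. Multiply: (-8)^35 ≡ 65^32 × 65^2 × 65^1 ≡ 64 × 64 × 65 (mod 73): 64 × 64 = 4096 ≡ 8; 8 × 65 = 520 ≡ 9. So (-8)^35 ≡ 9 (mod 73).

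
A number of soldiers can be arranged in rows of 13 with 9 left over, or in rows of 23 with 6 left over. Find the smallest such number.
M = 13 × 23 = 299. M₁ = 23, y₁ ≡ 4 (mod 13). M₂ = 13, y₂ ≡ 16 (mod 23). r = 9×23×4 + 6×13×16 ≡ 282 (mod 299). The smallest positive such number is 282.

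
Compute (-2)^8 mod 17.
(-2) ≡ 15 (mod 17). 8 = 8 (binary 1000). Repeated squaring mod 17: 15^1 ≡ 15; 15^2 ≡ 15² = 225 ≡ 4; 15^4 ≡ 4² = 16 ≡ 16; 15^8 ≡ 16² = 256 ≡ 1. So (-2)^8 ≡ 1 (mod 17).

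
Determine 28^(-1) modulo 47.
28^(-1) ≡ 42 (mod 47). Verification: 28 × 42 = 1176 ≡ 1 (mod 47)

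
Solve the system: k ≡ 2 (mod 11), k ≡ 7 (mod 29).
M = 11 × 29 = 319. M₁ = 29, y₁ ≡ 8 (mod 11). M₂ = 11, y₂ ≡ 8 (mod 29). k = 2×29×8 + 7×11×8 ≡ 123 (mod 319)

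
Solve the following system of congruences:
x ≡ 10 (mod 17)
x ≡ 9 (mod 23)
78

Using the Chinese Remainder Theorem:
M = product of moduli = 391
For equation 1: M_1 = 23, 23 ≡ 6 (mod 17), inverse of 23 mod 17 is 3 (check: 6 × 3 = 18 ≡ 1 (mod 17))
For equation 2: M_2 = 17, 17 ≡ 17 (mod 23), inverse of 17 mod 23 is 19 (check: 17 × 19 = 323 ≡ 1 (mod 23))
Combine: x ≡ Σ r_i×M_i×(M_i⁻¹ mod m_i) = 10×23×3 + 9×17×19 = 690 + 2907 = 3597
3597 mod 391 = 78
x ≡ 78 (mod 391)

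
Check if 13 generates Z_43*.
p - 1 = 42 has prime divisors 2, 3, 7. Check 13^(42/q) mod 43 for each: 13^(42/2) = 13^21 ≡ 1, 13^(42/3) = 13^14 ≡ 6, 13^(42/7) = 13^6 ≡ 16 (mod 43). Since 13^21 ≡ 1 (mod 43), the order of 13 divides 21 (in fact the order is 21) ≠ 42, so it is not a primitive root.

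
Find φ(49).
42

Prime factorization: 49 = 7^2
Using the formula φ(n) = n × Π(1 - 1/p) for each prime factor p:
φ(49) = 49 × (1 - 1/7)
φ(49) = 42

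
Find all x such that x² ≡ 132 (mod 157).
The square roots of 132 mod 157 are 17 and 140. Verify: 17² = 289 ≡ 132 (mod 157)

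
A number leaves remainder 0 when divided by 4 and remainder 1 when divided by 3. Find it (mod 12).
M = 4 × 3 = 12. M₁ = 3, y₁ ≡ 3 (mod 4). M₂ = 4, y₂ ≡ 1 (mod 3). k = 0×3×3 + 1×4×1 ≡ 4 (mod 12)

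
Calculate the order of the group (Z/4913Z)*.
4624

Prime factorization: 4913 = 17^3
Using the formula φ(n) = n × Π(1 - 1/p) for each prime factor p:
φ(4913) = 4913 × (1 - 1/17)
φ(4913) = 4624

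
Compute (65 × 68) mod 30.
10

(65 × 68) = 4420
4420 mod 30 = 10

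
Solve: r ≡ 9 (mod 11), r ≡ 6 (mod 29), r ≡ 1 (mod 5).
M = 11 × 29 × 5 = 1595. M₁ = 145, y₁ ≡ 6 (mod 11). M₂ = 55, y₂ ≡ 19 (mod 29). M₃ = 319, y₃ ≡ 4 (mod 5). r = 9×145×6 + 6×55×19 + 1×319×4 ≡ 1021 (mod 1595)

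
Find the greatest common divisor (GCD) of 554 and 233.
1

Using the Euclidean algorithm:
554 = 2 × 233 + 88
233 = 2 × 88 + 57
88 = 1 × 57 + 31
57 = 1 × 31 + 26
31 = 1 × 26 + 5
26 = 5 × 5 + 1
5 = 5 × 1 + 0

GCD(554, 233) = 1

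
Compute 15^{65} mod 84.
15

Using successive squaring:
Binary expansion of 65: 1000001
Powers of 15 mod 84 (each is the square of the previous):
  15^1 ≡ 15 (mod 84)
  15^2 ≡ 15² = 225 ≡ 57 (mod 84)
  15^4 ≡ 57² = 3249 ≡ 57 (mod 84)
  15^8 ≡ 57² = 3249 ≡ 57 (mod 84)
  15^16 ≡ 57² = 3249 ≡ 57 (mod 84)
  15^32 ≡ 57² = 3249 ≡ 57 (mod 84)
  15^64 ≡ 57² = 3249 ≡ 57 (mod 84)
65 = 64 + 1, so 15^65 = 15^64 × 15^1 ≡ 57 × 15 (mod 84)
Multiplying step by step:
  57 × 15 = 855 ≡ 15 (mod 84)
Result: 15^65 ≡ 15 (mod 84)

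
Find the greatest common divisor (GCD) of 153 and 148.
1

Using the Euclidean algorithm:
153 = 1 × 148 + 5
148 = 29 × 5 + 3
5 = 1 × 3 + 2
3 = 1 × 2 + 1
2 = 2 × 1 + 0

GCD(153, 148) = 1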